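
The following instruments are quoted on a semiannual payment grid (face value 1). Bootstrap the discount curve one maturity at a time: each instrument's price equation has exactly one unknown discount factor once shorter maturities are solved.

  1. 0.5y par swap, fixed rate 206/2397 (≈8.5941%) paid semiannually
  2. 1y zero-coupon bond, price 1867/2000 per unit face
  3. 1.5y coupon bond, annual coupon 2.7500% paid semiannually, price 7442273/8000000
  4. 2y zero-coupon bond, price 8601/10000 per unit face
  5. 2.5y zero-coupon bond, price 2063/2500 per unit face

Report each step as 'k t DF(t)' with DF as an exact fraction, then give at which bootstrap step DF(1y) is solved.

1 1/2 2397/2500
2 1 1867/2000
3 3/2 223/250
4 2 8601/10000
5 5/2 2063/2500
DF(1y) is solved at step 2

step 1 [0.5y] swap r/2=103/2397: DF=(1 − 103/2397·(0))/(1+103/2397) = 2397/2500 ≈ 0.958800
step 2 [1y] zero: DF = P = 1867/2000 ≈ 0.933500
step 3 [1.5y] bond c/2=11/800: DF=(7442273/8000000 − 11/800·(0.958800+0.933500))/(1+11/800) = 223/250 ≈ 0.892000
step 4 [2y] zero: DF = P = 8601/10000 ≈ 0.860100
step 5 [2.5y] zero: DF = P = 2063/2500 ≈ 0.825200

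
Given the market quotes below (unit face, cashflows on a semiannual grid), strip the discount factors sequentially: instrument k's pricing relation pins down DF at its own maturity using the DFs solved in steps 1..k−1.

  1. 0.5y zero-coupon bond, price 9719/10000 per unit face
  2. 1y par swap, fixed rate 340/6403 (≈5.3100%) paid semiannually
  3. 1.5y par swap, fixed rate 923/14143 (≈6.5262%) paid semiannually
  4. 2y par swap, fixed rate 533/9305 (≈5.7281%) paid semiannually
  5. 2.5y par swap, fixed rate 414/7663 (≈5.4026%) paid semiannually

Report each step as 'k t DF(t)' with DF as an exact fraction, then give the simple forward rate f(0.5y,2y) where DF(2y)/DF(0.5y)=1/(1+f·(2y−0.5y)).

step 1 [0.5y] zero: DF = P = 9719/10000 ≈ 0.971900
step 2 [1y] swap r/2=170/6403: DF=(1 − 170/6403·(0.971900))/(1+170/6403) = 949/1000 ≈ 0.949000
step 3 [1.5y] swap r/2=923/28286: DF=(1 − 923/28286·(0.971900+0.949000))/(1+923/28286) = 9077/10000 ≈ 0.907700
step 4 [2y] swap r/2=533/18610: DF=(1 − 533/18610·(0.971900+0.949000+0.907700))/(1+533/18610) = 4467/5000 ≈ 0.893400
step 5 [2.5y] swap r/2=207/7663: DF=(1 − 207/7663·(0.971900+0.949000+0.907700+0.893400))/(1+207/7663) = 4379/5000 ≈ 0.875800

1 1/2 9719/10000
2 1 949/1000
3 3/2 9077/10000
4 2 4467/5000
5 5/2 4379/5000
f(0.5y,2y) = ((9719/10000)/(4467/5000) − 1)/(3/2) = 785/13401 ≈ 5.8578%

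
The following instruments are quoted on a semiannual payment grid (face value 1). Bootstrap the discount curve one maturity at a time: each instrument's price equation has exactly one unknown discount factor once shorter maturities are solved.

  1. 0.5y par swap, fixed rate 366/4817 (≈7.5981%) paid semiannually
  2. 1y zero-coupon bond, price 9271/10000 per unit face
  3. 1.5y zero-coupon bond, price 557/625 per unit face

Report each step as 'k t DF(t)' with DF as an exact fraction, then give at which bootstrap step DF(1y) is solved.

1 1/2 4817/5000
2 1 9271/10000
3 3/2 557/625
DF(1y) is solved at step 2

step 1 [0.5y] swap r/2=183/4817: DF=(1 − 183/4817·(0))/(1+183/4817) = 4817/5000 ≈ 0.963400
step 2 [1y] zero: DF = P = 9271/10000 ≈ 0.927100
step 3 [1.5y] zero: DF = P = 557/625 ≈ 0.891200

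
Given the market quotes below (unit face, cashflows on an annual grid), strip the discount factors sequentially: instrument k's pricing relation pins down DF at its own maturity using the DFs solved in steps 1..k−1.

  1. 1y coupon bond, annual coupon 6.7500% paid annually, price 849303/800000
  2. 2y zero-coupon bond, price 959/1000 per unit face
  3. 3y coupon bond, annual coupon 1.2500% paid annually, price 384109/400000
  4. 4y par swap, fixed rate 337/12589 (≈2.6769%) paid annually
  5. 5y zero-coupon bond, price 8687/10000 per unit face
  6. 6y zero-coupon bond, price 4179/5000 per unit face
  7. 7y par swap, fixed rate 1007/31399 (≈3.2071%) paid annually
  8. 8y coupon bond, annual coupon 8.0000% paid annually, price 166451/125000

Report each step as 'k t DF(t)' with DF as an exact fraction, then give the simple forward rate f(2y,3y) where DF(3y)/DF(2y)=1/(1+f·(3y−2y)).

1 1 1989/2000
2 2 959/1000
3 3 9243/10000
4 4 8989/10000
5 5 8687/10000
6 6 4179/5000
7 7 3993/5000
8 8 3839/5000
f(2y,3y) = ((959/1000)/(9243/10000) − 1)/(1) = 347/9243 ≈ 3.7542%

step 1 [1y] bond c/1=27/400: DF=(849303/800000 − 27/400·(0))/(1+27/400) = 1989/2000 ≈ 0.994500
step 2 [2y] zero: DF = P = 959/1000 ≈ 0.959000
step 3 [3y] bond c/1=1/80: DF=(384109/400000 − 1/80·(0.994500+0.959000))/(1+1/80) = 9243/10000 ≈ 0.924300
step 4 [4y] swap r/1=337/12589: DF=(1 − 337/12589·(0.994500+0.959000+0.924300))/(1+337/12589) = 8989/10000 ≈ 0.898900
step 5 [5y] zero: DF = P = 8687/10000 ≈ 0.868700
step 6 [6y] zero: DF = P = 4179/5000 ≈ 0.835800
step 7 [7y] swap r/1=1007/31399: DF=(1 − 1007/31399·(0.994500+0.959000+0.924300+0.898900+0.868700+0.835800))/(1+1007/31399) = 3993/5000 ≈ 0.798600
step 8 [8y] bond c/1=2/25: DF=(166451/125000 − 2/25·(0.994500+0.959000+0.924300+0.898900+0.868700+0.835800+0.798600))/(1+2/25) = 3839/5000 ≈ 0.767800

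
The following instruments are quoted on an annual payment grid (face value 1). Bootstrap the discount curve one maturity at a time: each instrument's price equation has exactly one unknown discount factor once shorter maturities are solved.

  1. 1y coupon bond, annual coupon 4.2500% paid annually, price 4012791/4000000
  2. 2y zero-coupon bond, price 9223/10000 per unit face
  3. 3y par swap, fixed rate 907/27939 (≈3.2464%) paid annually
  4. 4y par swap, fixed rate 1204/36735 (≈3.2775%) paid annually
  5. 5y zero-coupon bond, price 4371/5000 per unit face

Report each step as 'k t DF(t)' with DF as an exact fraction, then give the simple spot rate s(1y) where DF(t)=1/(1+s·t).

step 1 [1y] bond c/1=17/400: DF=(4012791/4000000 − 17/400·(0))/(1+17/400) = 9623/10000 ≈ 0.962300
step 2 [2y] zero: DF = P = 9223/10000 ≈ 0.922300
step 3 [3y] swap r/1=907/27939: DF=(1 − 907/27939·(0.962300+0.922300))/(1+907/27939) = 9093/10000 ≈ 0.909300
step 4 [4y] swap r/1=1204/36735: DF=(1 − 1204/36735·(0.962300+0.922300+0.909300))/(1+1204/36735) = 2199/2500 ≈ 0.879600
step 5 [5y] zero: DF = P = 4371/5000 ≈ 0.874200

1 1 9623/10000
2 2 9223/10000
3 3 9093/10000
4 4 2199/2500
5 5 4371/5000
s(1y) = (1/(9623/10000) − 1)/(1) = 377/9623 ≈ 3.9177%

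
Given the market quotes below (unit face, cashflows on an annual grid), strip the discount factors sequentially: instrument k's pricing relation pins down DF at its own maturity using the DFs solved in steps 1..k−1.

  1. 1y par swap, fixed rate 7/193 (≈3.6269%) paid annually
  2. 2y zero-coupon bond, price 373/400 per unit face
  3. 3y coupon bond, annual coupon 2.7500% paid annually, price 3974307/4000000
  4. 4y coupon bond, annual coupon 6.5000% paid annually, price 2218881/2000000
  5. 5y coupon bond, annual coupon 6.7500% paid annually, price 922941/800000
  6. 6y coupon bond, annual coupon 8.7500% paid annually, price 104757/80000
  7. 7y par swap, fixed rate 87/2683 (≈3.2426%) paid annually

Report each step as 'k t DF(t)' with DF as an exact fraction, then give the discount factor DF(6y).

step 1 [1y] swap r/1=7/193: DF=(1 − 7/193·(0))/(1+7/193) = 193/200 ≈ 0.965000
step 2 [2y] zero: DF = P = 373/400 ≈ 0.932500
step 3 [3y] bond c/1=11/400: DF=(3974307/4000000 − 11/400·(0.965000+0.932500))/(1+11/400) = 4581/5000 ≈ 0.916200
step 4 [4y] bond c/1=13/200: DF=(2218881/2000000 − 13/200·(0.965000+0.932500+0.916200))/(1+13/200) = 87/100 ≈ 0.870000
step 5 [5y] bond c/1=27/400: DF=(922941/800000 − 27/400·(0.965000+0.932500+0.916200+0.870000))/(1+27/400) = 4239/5000 ≈ 0.847800
step 6 [6y] bond c/1=7/80: DF=(104757/80000 − 7/80·(0.965000+0.932500+0.916200+0.870000+0.847800))/(1+7/80) = 1679/2000 ≈ 0.839500
step 7 [7y] swap r/1=87/2683: DF=(1 − 87/2683·(0.965000+0.932500+0.916200+0.870000+0.847800+0.839500))/(1+87/2683) = 7999/10000 ≈ 0.799900

1 1 193/200
2 2 373/400
3 3 4581/5000
4 4 87/100
5 5 4239/5000
6 6 1679/2000
7 7 7999/10000
DF(6y) = 1679/2000 ≈ 0.839500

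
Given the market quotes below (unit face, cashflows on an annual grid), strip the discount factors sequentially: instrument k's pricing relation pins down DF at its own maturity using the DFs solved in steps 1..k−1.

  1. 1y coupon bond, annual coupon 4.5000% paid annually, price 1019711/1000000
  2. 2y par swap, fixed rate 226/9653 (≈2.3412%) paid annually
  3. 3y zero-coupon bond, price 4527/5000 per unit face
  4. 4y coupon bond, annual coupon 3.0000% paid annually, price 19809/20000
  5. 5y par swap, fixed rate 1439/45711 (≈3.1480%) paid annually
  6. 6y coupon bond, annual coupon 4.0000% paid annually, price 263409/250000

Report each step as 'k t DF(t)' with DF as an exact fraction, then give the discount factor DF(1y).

step 1 [1y] bond c/1=9/200: DF=(1019711/1000000 − 9/200·(0))/(1+9/200) = 4879/5000 ≈ 0.975800
step 2 [2y] swap r/1=226/9653: DF=(1 − 226/9653·(0.975800))/(1+226/9653) = 2387/2500 ≈ 0.954800
step 3 [3y] zero: DF = P = 4527/5000 ≈ 0.905400
step 4 [4y] bond c/1=3/100: DF=(19809/20000 − 3/100·(0.975800+0.954800+0.905400))/(1+3/100) = 879/1000 ≈ 0.879000
step 5 [5y] swap r/1=1439/45711: DF=(1 − 1439/45711·(0.975800+0.954800+0.905400+0.879000))/(1+1439/45711) = 8561/10000 ≈ 0.856100
step 6 [6y] bond c/1=1/25: DF=(263409/250000 − 1/25·(0.975800+0.954800+0.905400+0.879000+0.856100))/(1+1/25) = 8373/10000 ≈ 0.837300

1 1 4879/5000
2 2 2387/2500
3 3 4527/5000
4 4 879/1000
5 5 8561/10000
6 6 8373/10000
DF(1y) = 4879/5000 ≈ 0.975800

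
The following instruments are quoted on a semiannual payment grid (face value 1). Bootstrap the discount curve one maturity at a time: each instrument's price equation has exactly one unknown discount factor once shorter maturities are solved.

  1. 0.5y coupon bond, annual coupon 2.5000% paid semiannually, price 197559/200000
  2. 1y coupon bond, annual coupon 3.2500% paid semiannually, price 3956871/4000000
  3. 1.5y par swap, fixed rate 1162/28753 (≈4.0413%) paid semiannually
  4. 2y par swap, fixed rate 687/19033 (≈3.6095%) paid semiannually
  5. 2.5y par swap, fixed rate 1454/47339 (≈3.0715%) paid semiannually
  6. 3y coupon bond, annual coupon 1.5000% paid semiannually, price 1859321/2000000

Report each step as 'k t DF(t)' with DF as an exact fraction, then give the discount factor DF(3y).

step 1 [0.5y] bond c/2=1/80: DF=(197559/200000 − 1/80·(0))/(1+1/80) = 2439/2500 ≈ 0.975600
step 2 [1y] bond c/2=13/800: DF=(3956871/4000000 − 13/800·(0.975600))/(1+13/800) = 4789/5000 ≈ 0.957800
step 3 [1.5y] swap r/2=581/28753: DF=(1 − 581/28753·(0.975600+0.957800))/(1+581/28753) = 9419/10000 ≈ 0.941900
step 4 [2y] swap r/2=687/38066: DF=(1 − 687/38066·(0.975600+0.957800+0.941900))/(1+687/38066) = 9313/10000 ≈ 0.931300
step 5 [2.5y] swap r/2=727/47339: DF=(1 − 727/47339·(0.975600+0.957800+0.941900+0.931300))/(1+727/47339) = 9273/10000 ≈ 0.927300
step 6 [3y] bond c/2=3/400: DF=(1859321/2000000 − 3/400·(0.975600+0.957800+0.941900+0.931300+0.927300))/(1+3/400) = 71/80 ≈ 0.887500

1 1/2 2439/2500
2 1 4789/5000
3 3/2 9419/10000
4 2 9313/10000
5 5/2 9273/10000
6 3 71/80
DF(3y) = 71/80 ≈ 0.887500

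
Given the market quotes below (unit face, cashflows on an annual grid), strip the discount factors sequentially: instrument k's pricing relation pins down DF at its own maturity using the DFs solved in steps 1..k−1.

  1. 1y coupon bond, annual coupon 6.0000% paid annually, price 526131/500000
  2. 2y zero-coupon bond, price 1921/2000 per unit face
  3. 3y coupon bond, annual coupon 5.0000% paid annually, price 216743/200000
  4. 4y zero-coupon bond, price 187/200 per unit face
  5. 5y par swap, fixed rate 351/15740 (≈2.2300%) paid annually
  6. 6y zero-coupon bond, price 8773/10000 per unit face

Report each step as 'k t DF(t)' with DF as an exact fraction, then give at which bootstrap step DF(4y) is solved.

step 1 [1y] bond c/1=3/50: DF=(526131/500000 − 3/50·(0))/(1+3/50) = 9927/10000 ≈ 0.992700
step 2 [2y] zero: DF = P = 1921/2000 ≈ 0.960500
step 3 [3y] bond c/1=1/20: DF=(216743/200000 − 1/20·(0.992700+0.960500))/(1+1/20) = 9391/10000 ≈ 0.939100
step 4 [4y] zero: DF = P = 187/200 ≈ 0.935000
step 5 [5y] swap r/1=351/15740: DF=(1 − 351/15740·(0.992700+0.960500+0.939100+0.935000))/(1+351/15740) = 8947/10000 ≈ 0.894700
step 6 [6y] zero: DF = P = 8773/10000 ≈ 0.877300

1 1 9927/10000
2 2 1921/2000
3 3 9391/10000
4 4 187/200
5 5 8947/10000
6 6 8773/10000
DF(4y) is solved at step 4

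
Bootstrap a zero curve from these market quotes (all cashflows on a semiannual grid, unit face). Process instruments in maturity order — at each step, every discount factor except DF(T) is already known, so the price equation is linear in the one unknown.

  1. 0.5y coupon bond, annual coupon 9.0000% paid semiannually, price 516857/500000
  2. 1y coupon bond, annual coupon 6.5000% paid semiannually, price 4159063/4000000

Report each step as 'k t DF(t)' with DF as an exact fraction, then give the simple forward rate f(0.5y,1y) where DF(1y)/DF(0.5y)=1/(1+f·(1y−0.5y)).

step 1 [0.5y] bond c/2=9/200: DF=(516857/500000 − 9/200·(0))/(1+9/200) = 2473/2500 ≈ 0.989200
step 2 [1y] bond c/2=13/400: DF=(4159063/4000000 − 13/400·(0.989200))/(1+13/400) = 9759/10000 ≈ 0.975900

1 1/2 2473/2500
2 1 9759/10000
f(0.5y,1y) = ((2473/2500)/(9759/10000) − 1)/(1/2) = 266/9759 ≈ 2.7257%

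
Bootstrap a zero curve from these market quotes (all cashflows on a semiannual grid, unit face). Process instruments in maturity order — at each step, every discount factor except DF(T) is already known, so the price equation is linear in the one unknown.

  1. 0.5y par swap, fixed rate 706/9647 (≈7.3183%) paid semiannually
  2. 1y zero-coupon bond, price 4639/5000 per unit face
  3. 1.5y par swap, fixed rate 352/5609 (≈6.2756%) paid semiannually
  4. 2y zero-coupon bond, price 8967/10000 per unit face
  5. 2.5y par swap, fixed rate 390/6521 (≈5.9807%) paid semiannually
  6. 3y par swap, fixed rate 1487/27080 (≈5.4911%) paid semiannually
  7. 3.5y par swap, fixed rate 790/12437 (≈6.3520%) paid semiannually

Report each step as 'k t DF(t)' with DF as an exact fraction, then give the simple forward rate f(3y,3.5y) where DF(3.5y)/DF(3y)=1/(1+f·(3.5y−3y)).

step 1 [0.5y] swap r/2=353/9647: DF=(1 − 353/9647·(0))/(1+353/9647) = 9647/10000 ≈ 0.964700
step 2 [1y] zero: DF = P = 4639/5000 ≈ 0.927800
step 3 [1.5y] swap r/2=176/5609: DF=(1 − 176/5609·(0.964700+0.927800))/(1+176/5609) = 114/125 ≈ 0.912000
step 4 [2y] zero: DF = P = 8967/10000 ≈ 0.896700
step 5 [2.5y] swap r/2=195/6521: DF=(1 − 195/6521·(0.964700+0.927800+0.912000+0.896700))/(1+195/6521) = 1727/2000 ≈ 0.863500
step 6 [3y] swap r/2=1487/54160: DF=(1 − 1487/54160·(0.964700+0.927800+0.912000+0.896700+0.863500))/(1+1487/54160) = 8513/10000 ≈ 0.851300
step 7 [3.5y] swap r/2=395/12437: DF=(1 − 395/12437·(0.964700+0.927800+0.912000+0.896700+0.863500+0.851300))/(1+395/12437) = 321/400 ≈ 0.802500

1 1/2 9647/10000
2 1 4639/5000
3 3/2 114/125
4 2 8967/10000
5 5/2 1727/2000
6 3 8513/10000
7 7/2 321/400
f(3y,3.5y) = ((8513/10000)/(321/400) − 1)/(1/2) = 976/8025 ≈ 12.1620%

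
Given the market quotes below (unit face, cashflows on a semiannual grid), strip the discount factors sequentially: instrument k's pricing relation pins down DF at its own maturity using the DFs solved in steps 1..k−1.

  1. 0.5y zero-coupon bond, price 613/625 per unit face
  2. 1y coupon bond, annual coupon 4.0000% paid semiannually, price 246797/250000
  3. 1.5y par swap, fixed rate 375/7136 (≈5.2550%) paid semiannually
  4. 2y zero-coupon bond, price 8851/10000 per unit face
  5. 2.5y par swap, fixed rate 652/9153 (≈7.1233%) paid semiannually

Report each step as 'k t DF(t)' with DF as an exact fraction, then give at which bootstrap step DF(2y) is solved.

step 1 [0.5y] zero: DF = P = 613/625 ≈ 0.980800
step 2 [1y] bond c/2=1/50: DF=(246797/250000 − 1/50·(0.980800))/(1+1/50) = 4743/5000 ≈ 0.948600
step 3 [1.5y] swap r/2=375/14272: DF=(1 − 375/14272·(0.980800+0.948600))/(1+375/14272) = 37/40 ≈ 0.925000
step 4 [2y] zero: DF = P = 8851/10000 ≈ 0.885100
step 5 [2.5y] swap r/2=326/9153: DF=(1 − 326/9153·(0.980800+0.948600+0.925000+0.885100))/(1+326/9153) = 837/1000 ≈ 0.837000

1 1/2 613/625
2 1 4743/5000
3 3/2 37/40
4 2 8851/10000
5 5/2 837/1000
DF(2y) is solved at step 4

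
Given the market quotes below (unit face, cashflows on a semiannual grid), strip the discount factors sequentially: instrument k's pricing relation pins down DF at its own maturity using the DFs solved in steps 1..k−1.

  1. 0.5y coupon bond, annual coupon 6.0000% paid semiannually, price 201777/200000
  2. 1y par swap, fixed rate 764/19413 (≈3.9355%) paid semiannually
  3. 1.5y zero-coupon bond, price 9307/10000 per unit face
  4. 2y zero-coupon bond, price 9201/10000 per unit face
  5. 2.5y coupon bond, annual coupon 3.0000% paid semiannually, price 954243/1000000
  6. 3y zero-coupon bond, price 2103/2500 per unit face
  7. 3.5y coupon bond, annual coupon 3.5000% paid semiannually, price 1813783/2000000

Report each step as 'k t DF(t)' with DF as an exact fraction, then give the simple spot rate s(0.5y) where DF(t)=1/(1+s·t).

step 1 [0.5y] bond c/2=3/100: DF=(201777/200000 − 3/100·(0))/(1+3/100) = 1959/2000 ≈ 0.979500
step 2 [1y] swap r/2=382/19413: DF=(1 − 382/19413·(0.979500))/(1+382/19413) = 4809/5000 ≈ 0.961800
step 3 [1.5y] zero: DF = P = 9307/10000 ≈ 0.930700
step 4 [2y] zero: DF = P = 9201/10000 ≈ 0.920100
step 5 [2.5y] bond c/2=3/200: DF=(954243/1000000 − 3/200·(0.979500+0.961800+0.930700+0.920100))/(1+3/200) = 8841/10000 ≈ 0.884100
step 6 [3y] zero: DF = P = 2103/2500 ≈ 0.841200
step 7 [3.5y] bond c/2=7/400: DF=(1813783/2000000 − 7/400·(0.979500+0.961800+0.930700+0.920100+0.884100+0.841200))/(1+7/400) = 1991/2500 ≈ 0.796400

1 1/2 1959/2000
2 1 4809/5000
3 3/2 9307/10000
4 2 9201/10000
5 5/2 8841/10000
6 3 2103/2500
7 7/2 1991/2500
s(0.5y) = (1/(1959/2000) − 1)/(1/2) = 82/1959 ≈ 4.1858%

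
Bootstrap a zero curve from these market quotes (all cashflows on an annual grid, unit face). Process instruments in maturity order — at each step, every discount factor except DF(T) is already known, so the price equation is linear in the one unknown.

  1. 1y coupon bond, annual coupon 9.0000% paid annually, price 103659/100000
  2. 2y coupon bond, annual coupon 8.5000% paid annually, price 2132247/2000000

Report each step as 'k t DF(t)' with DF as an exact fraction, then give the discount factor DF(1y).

1 1 951/1000
2 2 9081/10000
DF(1y) = 951/1000 ≈ 0.951000

step 1 [1y] bond c/1=9/100: DF=(103659/100000 − 9/100·(0))/(1+9/100) = 951/1000 ≈ 0.951000
step 2 [2y] bond c/1=17/200: DF=(2132247/2000000 − 17/200·(0.951000))/(1+17/200) = 9081/10000 ≈ 0.908100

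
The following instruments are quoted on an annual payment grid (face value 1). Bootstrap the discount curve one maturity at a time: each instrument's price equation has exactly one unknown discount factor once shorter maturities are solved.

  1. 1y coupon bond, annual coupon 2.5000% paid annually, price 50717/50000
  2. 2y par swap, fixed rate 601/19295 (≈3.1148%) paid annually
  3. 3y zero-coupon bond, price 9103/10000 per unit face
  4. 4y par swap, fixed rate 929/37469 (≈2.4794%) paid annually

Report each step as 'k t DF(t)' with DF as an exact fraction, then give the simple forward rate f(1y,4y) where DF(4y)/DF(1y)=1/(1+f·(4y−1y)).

step 1 [1y] bond c/1=1/40: DF=(50717/50000 − 1/40·(0))/(1+1/40) = 1237/1250 ≈ 0.989600
step 2 [2y] swap r/1=601/19295: DF=(1 − 601/19295·(0.989600))/(1+601/19295) = 9399/10000 ≈ 0.939900
step 3 [3y] zero: DF = P = 9103/10000 ≈ 0.910300
step 4 [4y] swap r/1=929/37469: DF=(1 − 929/37469·(0.989600+0.939900+0.910300))/(1+929/37469) = 9071/10000 ≈ 0.907100

1 1 1237/1250
2 2 9399/10000
3 3 9103/10000
4 4 9071/10000
f(1y,4y) = ((1237/1250)/(9071/10000) − 1)/(3) = 275/9071 ≈ 3.0316%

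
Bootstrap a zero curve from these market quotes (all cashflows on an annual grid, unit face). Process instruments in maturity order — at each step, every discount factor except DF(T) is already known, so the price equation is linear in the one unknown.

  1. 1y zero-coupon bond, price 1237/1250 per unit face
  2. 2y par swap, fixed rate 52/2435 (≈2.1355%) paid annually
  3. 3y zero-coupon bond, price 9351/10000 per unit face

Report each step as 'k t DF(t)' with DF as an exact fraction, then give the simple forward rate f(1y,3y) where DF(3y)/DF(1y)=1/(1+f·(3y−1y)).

step 1 [1y] zero: DF = P = 1237/1250 ≈ 0.989600
step 2 [2y] swap r/1=52/2435: DF=(1 − 52/2435·(0.989600))/(1+52/2435) = 599/625 ≈ 0.958400
step 3 [3y] zero: DF = P = 9351/10000 ≈ 0.935100

1 1 1237/1250
2 2 599/625
3 3 9351/10000
f(1y,3y) = ((1237/1250)/(9351/10000) − 1)/(2) = 545/18702 ≈ 2.9141%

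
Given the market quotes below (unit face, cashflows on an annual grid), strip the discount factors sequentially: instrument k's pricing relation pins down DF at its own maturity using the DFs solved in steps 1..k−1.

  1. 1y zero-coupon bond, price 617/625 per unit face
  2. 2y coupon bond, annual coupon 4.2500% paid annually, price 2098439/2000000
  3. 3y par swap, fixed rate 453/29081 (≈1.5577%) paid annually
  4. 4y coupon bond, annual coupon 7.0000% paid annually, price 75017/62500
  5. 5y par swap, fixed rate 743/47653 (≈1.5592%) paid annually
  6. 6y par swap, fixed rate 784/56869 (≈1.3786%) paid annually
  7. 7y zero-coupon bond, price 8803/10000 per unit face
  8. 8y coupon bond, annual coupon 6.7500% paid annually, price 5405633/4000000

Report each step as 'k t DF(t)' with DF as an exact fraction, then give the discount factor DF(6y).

step 1 [1y] zero: DF = P = 617/625 ≈ 0.987200
step 2 [2y] bond c/1=17/400: DF=(2098439/2000000 − 17/400·(0.987200))/(1+17/400) = 4831/5000 ≈ 0.966200
step 3 [3y] swap r/1=453/29081: DF=(1 − 453/29081·(0.987200+0.966200))/(1+453/29081) = 9547/10000 ≈ 0.954700
step 4 [4y] bond c/1=7/100: DF=(75017/62500 − 7/100·(0.987200+0.966200+0.954700))/(1+7/100) = 1863/2000 ≈ 0.931500
step 5 [5y] swap r/1=743/47653: DF=(1 − 743/47653·(0.987200+0.966200+0.954700+0.931500))/(1+743/47653) = 9257/10000 ≈ 0.925700
step 6 [6y] swap r/1=784/56869: DF=(1 − 784/56869·(0.987200+0.966200+0.954700+0.931500+0.925700))/(1+784/56869) = 576/625 ≈ 0.921600
step 7 [7y] zero: DF = P = 8803/10000 ≈ 0.880300
step 8 [8y] bond c/1=27/400: DF=(5405633/4000000 − 27/400·(0.987200+0.966200+0.954700+0.931500+0.925700+0.921600+0.880300))/(1+27/400) = 8507/10000 ≈ 0.850700

1 1 617/625
2 2 4831/5000
3 3 9547/10000
4 4 1863/2000
5 5 9257/10000
6 6 576/625
7 7 8803/10000
8 8 8507/10000
DF(6y) = 576/625 ≈ 0.921600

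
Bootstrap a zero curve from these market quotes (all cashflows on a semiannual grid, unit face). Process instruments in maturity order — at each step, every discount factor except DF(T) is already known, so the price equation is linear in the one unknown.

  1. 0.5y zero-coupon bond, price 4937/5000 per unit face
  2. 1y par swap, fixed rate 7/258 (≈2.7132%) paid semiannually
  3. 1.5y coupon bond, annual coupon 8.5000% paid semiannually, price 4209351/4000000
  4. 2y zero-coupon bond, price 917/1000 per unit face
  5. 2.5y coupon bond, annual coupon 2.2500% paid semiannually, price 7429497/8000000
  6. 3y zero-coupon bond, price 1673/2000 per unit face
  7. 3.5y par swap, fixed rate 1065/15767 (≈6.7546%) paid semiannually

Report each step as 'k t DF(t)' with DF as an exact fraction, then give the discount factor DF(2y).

1 1/2 4937/5000
2 1 4867/5000
3 3/2 1859/2000
4 2 917/1000
5 5/2 219/250
6 3 1673/2000
7 7/2 787/1000
DF(2y) = 917/1000 ≈ 0.917000

step 1 [0.5y] zero: DF = P = 4937/5000 ≈ 0.987400
step 2 [1y] swap r/2=7/516: DF=(1 − 7/516·(0.987400))/(1+7/516) = 4867/5000 ≈ 0.973400
step 3 [1.5y] bond c/2=17/400: DF=(4209351/4000000 − 17/400·(0.987400+0.973400))/(1+17/400) = 1859/2000 ≈ 0.929500
step 4 [2y] zero: DF = P = 917/1000 ≈ 0.917000
step 5 [2.5y] bond c/2=9/800: DF=(7429497/8000000 − 9/800·(0.987400+0.973400+0.929500+0.917000))/(1+9/800) = 219/250 ≈ 0.876000
step 6 [3y] zero: DF = P = 1673/2000 ≈ 0.836500
step 7 [3.5y] swap r/2=1065/31534: DF=(1 − 1065/31534·(0.987400+0.973400+0.929500+0.917000+0.876000+0.836500))/(1+1065/31534) = 787/1000 ≈ 0.787000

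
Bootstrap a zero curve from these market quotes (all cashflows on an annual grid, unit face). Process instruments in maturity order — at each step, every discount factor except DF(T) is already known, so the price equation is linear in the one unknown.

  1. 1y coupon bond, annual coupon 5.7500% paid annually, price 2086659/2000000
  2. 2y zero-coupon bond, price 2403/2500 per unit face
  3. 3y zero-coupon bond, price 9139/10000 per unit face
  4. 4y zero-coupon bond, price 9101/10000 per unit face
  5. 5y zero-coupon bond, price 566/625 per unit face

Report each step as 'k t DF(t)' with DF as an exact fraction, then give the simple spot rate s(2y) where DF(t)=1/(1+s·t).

step 1 [1y] bond c/1=23/400: DF=(2086659/2000000 − 23/400·(0))/(1+23/400) = 4933/5000 ≈ 0.986600
step 2 [2y] zero: DF = P = 2403/2500 ≈ 0.961200
step 3 [3y] zero: DF = P = 9139/10000 ≈ 0.913900
step 4 [4y] zero: DF = P = 9101/10000 ≈ 0.910100
step 5 [5y] zero: DF = P = 566/625 ≈ 0.905600

1 1 4933/5000
2 2 2403/2500
3 3 9139/10000
4 4 9101/10000
5 5 566/625
s(2y) = (1/(2403/2500) − 1)/(2) = 97/4806 ≈ 2.0183%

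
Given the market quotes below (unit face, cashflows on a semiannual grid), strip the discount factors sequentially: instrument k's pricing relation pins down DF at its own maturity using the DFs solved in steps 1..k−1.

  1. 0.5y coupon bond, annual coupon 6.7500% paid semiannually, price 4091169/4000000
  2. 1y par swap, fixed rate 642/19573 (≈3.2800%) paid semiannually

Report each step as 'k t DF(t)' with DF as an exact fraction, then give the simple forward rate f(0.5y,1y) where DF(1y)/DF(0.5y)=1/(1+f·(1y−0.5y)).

1 1/2 4947/5000
2 1 9679/10000
f(0.5y,1y) = ((4947/5000)/(9679/10000) − 1)/(1/2) = 430/9679 ≈ 4.4426%

step 1 [0.5y] bond c/2=27/800: DF=(4091169/4000000 − 27/800·(0))/(1+27/800) = 4947/5000 ≈ 0.989400
step 2 [1y] swap r/2=321/19573: DF=(1 − 321/19573·(0.989400))/(1+321/19573) = 9679/10000 ≈ 0.967900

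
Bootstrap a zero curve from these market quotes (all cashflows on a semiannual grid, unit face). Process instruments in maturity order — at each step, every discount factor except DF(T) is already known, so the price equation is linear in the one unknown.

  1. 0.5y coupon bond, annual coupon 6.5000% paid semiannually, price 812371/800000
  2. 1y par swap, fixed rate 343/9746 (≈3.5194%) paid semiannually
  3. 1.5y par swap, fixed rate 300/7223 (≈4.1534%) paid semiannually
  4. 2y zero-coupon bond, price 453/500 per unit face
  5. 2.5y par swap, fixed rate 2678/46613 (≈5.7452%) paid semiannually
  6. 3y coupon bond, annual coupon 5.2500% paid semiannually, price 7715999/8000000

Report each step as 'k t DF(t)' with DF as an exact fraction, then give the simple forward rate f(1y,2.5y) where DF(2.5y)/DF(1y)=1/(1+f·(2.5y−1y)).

1 1/2 1967/2000
2 1 9657/10000
3 3/2 47/50
4 2 453/500
5 5/2 8661/10000
6 3 4103/5000
f(1y,2.5y) = ((9657/10000)/(8661/10000) − 1)/(3/2) = 664/8661 ≈ 7.6666%

step 1 [0.5y] bond c/2=13/400: DF=(812371/800000 − 13/400·(0))/(1+13/400) = 1967/2000 ≈ 0.983500
step 2 [1y] swap r/2=343/19492: DF=(1 − 343/19492·(0.983500))/(1+343/19492) = 9657/10000 ≈ 0.965700
step 3 [1.5y] swap r/2=150/7223: DF=(1 − 150/7223·(0.983500+0.965700))/(1+150/7223) = 47/50 ≈ 0.940000
step 4 [2y] zero: DF = P = 453/500 ≈ 0.906000
step 5 [2.5y] swap r/2=1339/46613: DF=(1 − 1339/46613·(0.983500+0.965700+0.940000+0.906000))/(1+1339/46613) = 8661/10000 ≈ 0.866100
step 6 [3y] bond c/2=21/800: DF=(7715999/8000000 − 21/800·(0.983500+0.965700+0.940000+0.906000+0.866100))/(1+21/800) = 4103/5000 ≈ 0.820600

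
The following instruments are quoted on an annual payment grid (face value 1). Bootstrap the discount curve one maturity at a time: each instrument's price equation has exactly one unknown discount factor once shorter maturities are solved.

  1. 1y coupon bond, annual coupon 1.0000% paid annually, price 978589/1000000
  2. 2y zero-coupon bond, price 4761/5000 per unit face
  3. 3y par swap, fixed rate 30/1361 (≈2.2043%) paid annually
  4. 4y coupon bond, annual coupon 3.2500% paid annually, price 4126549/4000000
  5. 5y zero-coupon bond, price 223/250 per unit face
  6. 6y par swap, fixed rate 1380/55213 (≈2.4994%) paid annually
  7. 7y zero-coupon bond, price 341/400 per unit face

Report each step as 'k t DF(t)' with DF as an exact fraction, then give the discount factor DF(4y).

step 1 [1y] bond c/1=1/100: DF=(978589/1000000 − 1/100·(0))/(1+1/100) = 9689/10000 ≈ 0.968900
step 2 [2y] zero: DF = P = 4761/5000 ≈ 0.952200
step 3 [3y] swap r/1=30/1361: DF=(1 − 30/1361·(0.968900+0.952200))/(1+30/1361) = 937/1000 ≈ 0.937000
step 4 [4y] bond c/1=13/400: DF=(4126549/4000000 − 13/400·(0.968900+0.952200+0.937000))/(1+13/400) = 2273/2500 ≈ 0.909200
step 5 [5y] zero: DF = P = 223/250 ≈ 0.892000
step 6 [6y] swap r/1=1380/55213: DF=(1 − 1380/55213·(0.968900+0.952200+0.937000+0.909200+0.892000))/(1+1380/55213) = 431/500 ≈ 0.862000
step 7 [7y] zero: DF = P = 341/400 ≈ 0.852500

1 1 9689/10000
2 2 4761/5000
3 3 937/1000
4 4 2273/2500
5 5 223/250
6 6 431/500
7 7 341/400
DF(4y) = 2273/2500 ≈ 0.909200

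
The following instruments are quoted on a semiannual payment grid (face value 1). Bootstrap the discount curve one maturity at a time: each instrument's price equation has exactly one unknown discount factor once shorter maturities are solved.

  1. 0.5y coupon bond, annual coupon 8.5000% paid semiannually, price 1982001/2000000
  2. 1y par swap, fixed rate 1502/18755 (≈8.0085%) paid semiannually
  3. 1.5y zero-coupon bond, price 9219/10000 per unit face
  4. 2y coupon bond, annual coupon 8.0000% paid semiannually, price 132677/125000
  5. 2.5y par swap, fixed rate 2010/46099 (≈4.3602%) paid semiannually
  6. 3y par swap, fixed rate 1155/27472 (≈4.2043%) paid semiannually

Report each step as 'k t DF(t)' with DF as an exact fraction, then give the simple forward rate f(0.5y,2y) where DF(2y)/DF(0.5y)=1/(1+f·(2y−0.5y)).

step 1 [0.5y] bond c/2=17/400: DF=(1982001/2000000 − 17/400·(0))/(1+17/400) = 4753/5000 ≈ 0.950600
step 2 [1y] swap r/2=751/18755: DF=(1 − 751/18755·(0.950600))/(1+751/18755) = 9249/10000 ≈ 0.924900
step 3 [1.5y] zero: DF = P = 9219/10000 ≈ 0.921900
step 4 [2y] bond c/2=1/25: DF=(132677/125000 − 1/25·(0.950600+0.924900+0.921900))/(1+1/25) = 913/1000 ≈ 0.913000
step 5 [2.5y] swap r/2=1005/46099: DF=(1 − 1005/46099·(0.950600+0.924900+0.921900+0.913000))/(1+1005/46099) = 1799/2000 ≈ 0.899500
step 6 [3y] swap r/2=1155/54944: DF=(1 − 1155/54944·(0.950600+0.924900+0.921900+0.913000+0.899500))/(1+1155/54944) = 1769/2000 ≈ 0.884500

1 1/2 4753/5000
2 1 9249/10000
3 3/2 9219/10000
4 2 913/1000
5 5/2 1799/2000
6 3 1769/2000
f(0.5y,2y) = ((4753/5000)/(913/1000) − 1)/(3/2) = 376/13695 ≈ 2.7455%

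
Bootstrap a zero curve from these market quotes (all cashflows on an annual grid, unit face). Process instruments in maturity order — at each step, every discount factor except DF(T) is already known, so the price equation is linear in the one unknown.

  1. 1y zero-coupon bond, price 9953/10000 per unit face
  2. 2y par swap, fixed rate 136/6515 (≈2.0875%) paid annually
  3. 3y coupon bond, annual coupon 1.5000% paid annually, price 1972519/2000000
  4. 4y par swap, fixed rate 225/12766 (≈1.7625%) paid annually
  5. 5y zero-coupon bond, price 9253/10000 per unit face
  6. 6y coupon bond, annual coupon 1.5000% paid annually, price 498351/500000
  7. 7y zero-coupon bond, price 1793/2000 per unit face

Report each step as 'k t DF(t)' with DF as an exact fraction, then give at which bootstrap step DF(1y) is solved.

1 1 9953/10000
2 2 1199/1250
3 3 2357/2500
4 4 373/400
5 5 9253/10000
6 6 9117/10000
7 7 1793/2000
DF(1y) is solved at step 1

step 1 [1y] zero: DF = P = 9953/10000 ≈ 0.995300
step 2 [2y] swap r/1=136/6515: DF=(1 − 136/6515·(0.995300))/(1+136/6515) = 1199/1250 ≈ 0.959200
step 3 [3y] bond c/1=3/200: DF=(1972519/2000000 − 3/200·(0.995300+0.959200))/(1+3/200) = 2357/2500 ≈ 0.942800
step 4 [4y] swap r/1=225/12766: DF=(1 − 225/12766·(0.995300+0.959200+0.942800))/(1+225/12766) = 373/400 ≈ 0.932500
step 5 [5y] zero: DF = P = 9253/10000 ≈ 0.925300
step 6 [6y] bond c/1=3/200: DF=(498351/500000 − 3/200·(0.995300+0.959200+0.942800+0.932500+0.925300))/(1+3/200) = 9117/10000 ≈ 0.911700
step 7 [7y] zero: DF = P = 1793/2000 ≈ 0.896500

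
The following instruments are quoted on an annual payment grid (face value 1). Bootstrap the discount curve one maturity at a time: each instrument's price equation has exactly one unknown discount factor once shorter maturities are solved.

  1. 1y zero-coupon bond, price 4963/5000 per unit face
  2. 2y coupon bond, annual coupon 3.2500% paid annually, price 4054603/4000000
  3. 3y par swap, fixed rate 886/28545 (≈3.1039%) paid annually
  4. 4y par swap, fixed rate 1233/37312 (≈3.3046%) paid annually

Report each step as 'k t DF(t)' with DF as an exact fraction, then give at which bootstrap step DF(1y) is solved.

1 1 4963/5000
2 2 1901/2000
3 3 4557/5000
4 4 8767/10000
DF(1y) is solved at step 1

step 1 [1y] zero: DF = P = 4963/5000 ≈ 0.992600
step 2 [2y] bond c/1=13/400: DF=(4054603/4000000 − 13/400·(0.992600))/(1+13/400) = 1901/2000 ≈ 0.950500
step 3 [3y] swap r/1=886/28545: DF=(1 − 886/28545·(0.992600+0.950500))/(1+886/28545) = 4557/5000 ≈ 0.911400
step 4 [4y] swap r/1=1233/37312: DF=(1 − 1233/37312·(0.992600+0.950500+0.911400))/(1+1233/37312) = 8767/10000 ≈ 0.876700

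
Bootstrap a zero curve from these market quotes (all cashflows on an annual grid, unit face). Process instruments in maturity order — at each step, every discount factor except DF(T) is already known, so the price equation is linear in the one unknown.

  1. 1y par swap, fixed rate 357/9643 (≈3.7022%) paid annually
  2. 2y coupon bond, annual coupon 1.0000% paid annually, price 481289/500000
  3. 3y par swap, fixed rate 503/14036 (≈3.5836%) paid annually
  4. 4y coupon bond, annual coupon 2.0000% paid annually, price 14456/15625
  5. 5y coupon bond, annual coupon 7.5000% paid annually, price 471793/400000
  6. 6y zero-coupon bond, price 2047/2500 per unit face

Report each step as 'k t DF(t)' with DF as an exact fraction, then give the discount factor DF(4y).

step 1 [1y] swap r/1=357/9643: DF=(1 − 357/9643·(0))/(1+357/9643) = 9643/10000 ≈ 0.964300
step 2 [2y] bond c/1=1/100: DF=(481289/500000 − 1/100·(0.964300))/(1+1/100) = 1887/2000 ≈ 0.943500
step 3 [3y] swap r/1=503/14036: DF=(1 − 503/14036·(0.964300+0.943500))/(1+503/14036) = 4497/5000 ≈ 0.899400
step 4 [4y] bond c/1=1/50: DF=(14456/15625 − 1/50·(0.964300+0.943500+0.899400))/(1+1/50) = 213/250 ≈ 0.852000
step 5 [5y] bond c/1=3/40: DF=(471793/400000 − 3/40·(0.964300+0.943500+0.899400+0.852000))/(1+3/40) = 8419/10000 ≈ 0.841900
step 6 [6y] zero: DF = P = 2047/2500 ≈ 0.818800

1 1 9643/10000
2 2 1887/2000
3 3 4497/5000
4 4 213/250
5 5 8419/10000
6 6 2047/2500
DF(4y) = 213/250 ≈ 0.852000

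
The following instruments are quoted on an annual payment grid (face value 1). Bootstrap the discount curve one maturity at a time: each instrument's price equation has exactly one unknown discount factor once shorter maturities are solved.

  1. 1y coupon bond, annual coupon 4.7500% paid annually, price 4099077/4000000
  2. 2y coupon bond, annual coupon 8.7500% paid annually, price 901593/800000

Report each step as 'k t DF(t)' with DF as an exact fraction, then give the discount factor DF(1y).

step 1 [1y] bond c/1=19/400: DF=(4099077/4000000 − 19/400·(0))/(1+19/400) = 9783/10000 ≈ 0.978300
step 2 [2y] bond c/1=7/80: DF=(901593/800000 − 7/80·(0.978300))/(1+7/80) = 1197/1250 ≈ 0.957600

1 1 9783/10000
2 2 1197/1250
DF(1y) = 9783/10000 ≈ 0.978300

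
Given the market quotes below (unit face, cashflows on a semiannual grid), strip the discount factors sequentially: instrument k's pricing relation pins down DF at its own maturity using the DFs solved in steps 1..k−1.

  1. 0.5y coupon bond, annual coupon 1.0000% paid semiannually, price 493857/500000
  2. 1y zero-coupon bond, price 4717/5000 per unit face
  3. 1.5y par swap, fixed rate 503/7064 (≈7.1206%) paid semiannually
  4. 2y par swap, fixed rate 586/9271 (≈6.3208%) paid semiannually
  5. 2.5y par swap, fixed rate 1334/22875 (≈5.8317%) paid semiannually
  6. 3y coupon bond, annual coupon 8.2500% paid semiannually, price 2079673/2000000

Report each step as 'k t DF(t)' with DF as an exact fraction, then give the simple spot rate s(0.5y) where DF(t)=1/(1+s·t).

step 1 [0.5y] bond c/2=1/200: DF=(493857/500000 − 1/200·(0))/(1+1/200) = 2457/2500 ≈ 0.982800
step 2 [1y] zero: DF = P = 4717/5000 ≈ 0.943400
step 3 [1.5y] swap r/2=503/14128: DF=(1 − 503/14128·(0.982800+0.943400))/(1+503/14128) = 4497/5000 ≈ 0.899400
step 4 [2y] swap r/2=293/9271: DF=(1 − 293/9271·(0.982800+0.943400+0.899400))/(1+293/9271) = 2207/2500 ≈ 0.882800
step 5 [2.5y] swap r/2=667/22875: DF=(1 − 667/22875·(0.982800+0.943400+0.899400+0.882800))/(1+667/22875) = 4333/5000 ≈ 0.866600
step 6 [3y] bond c/2=33/800: DF=(2079673/2000000 − 33/800·(0.982800+0.943400+0.899400+0.882800+0.866600))/(1+33/800) = 4087/5000 ≈ 0.817400

1 1/2 2457/2500
2 1 4717/5000
3 3/2 4497/5000
4 2 2207/2500
5 5/2 4333/5000
6 3 4087/5000
s(0.5y) = (1/(2457/2500) − 1)/(1/2) = 86/2457 ≈ 3.5002%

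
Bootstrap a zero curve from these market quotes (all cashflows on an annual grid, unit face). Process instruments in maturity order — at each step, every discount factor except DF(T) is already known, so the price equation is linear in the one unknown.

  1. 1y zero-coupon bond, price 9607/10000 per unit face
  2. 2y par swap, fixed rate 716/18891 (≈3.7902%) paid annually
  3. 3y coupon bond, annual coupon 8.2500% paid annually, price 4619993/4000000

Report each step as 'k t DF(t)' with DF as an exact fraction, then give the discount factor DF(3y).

1 1 9607/10000
2 2 2321/2500
3 3 923/1000
DF(3y) = 923/1000 ≈ 0.923000

step 1 [1y] zero: DF = P = 9607/10000 ≈ 0.960700
step 2 [2y] swap r/1=716/18891: DF=(1 − 716/18891·(0.960700))/(1+716/18891) = 2321/2500 ≈ 0.928400
step 3 [3y] bond c/1=33/400: DF=(4619993/4000000 − 33/400·(0.960700+0.928400))/(1+33/400) = 923/1000 ≈ 0.923000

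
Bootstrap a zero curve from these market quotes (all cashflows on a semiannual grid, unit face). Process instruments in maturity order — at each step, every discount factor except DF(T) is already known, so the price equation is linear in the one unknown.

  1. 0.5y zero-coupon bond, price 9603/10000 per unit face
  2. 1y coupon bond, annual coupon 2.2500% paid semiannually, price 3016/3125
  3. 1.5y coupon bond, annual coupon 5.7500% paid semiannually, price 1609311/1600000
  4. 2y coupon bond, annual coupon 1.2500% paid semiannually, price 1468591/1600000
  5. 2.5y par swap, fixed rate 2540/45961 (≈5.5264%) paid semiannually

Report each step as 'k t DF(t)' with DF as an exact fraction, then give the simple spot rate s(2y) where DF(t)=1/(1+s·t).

step 1 [0.5y] zero: DF = P = 9603/10000 ≈ 0.960300
step 2 [1y] bond c/2=9/800: DF=(3016/3125 − 9/800·(0.960300))/(1+9/800) = 9437/10000 ≈ 0.943700
step 3 [1.5y] bond c/2=23/800: DF=(1609311/1600000 − 23/800·(0.960300+0.943700))/(1+23/800) = 1849/2000 ≈ 0.924500
step 4 [2y] bond c/2=1/160: DF=(1468591/1600000 − 1/160·(0.960300+0.943700+0.924500))/(1+1/160) = 4473/5000 ≈ 0.894600
step 5 [2.5y] swap r/2=1270/45961: DF=(1 − 1270/45961·(0.960300+0.943700+0.924500+0.894600))/(1+1270/45961) = 873/1000 ≈ 0.873000

1 1/2 9603/10000
2 1 9437/10000
3 3/2 1849/2000
4 2 4473/5000
5 5/2 873/1000
s(2y) = (1/(4473/5000) − 1)/(2) = 527/8946 ≈ 5.8909%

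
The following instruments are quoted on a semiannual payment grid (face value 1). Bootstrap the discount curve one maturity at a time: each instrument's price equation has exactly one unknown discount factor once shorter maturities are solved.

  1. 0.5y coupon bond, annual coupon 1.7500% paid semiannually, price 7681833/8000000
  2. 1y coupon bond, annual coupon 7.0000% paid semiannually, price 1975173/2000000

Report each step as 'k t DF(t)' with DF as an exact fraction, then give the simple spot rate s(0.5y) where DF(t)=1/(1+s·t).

step 1 [0.5y] bond c/2=7/800: DF=(7681833/8000000 − 7/800·(0))/(1+7/800) = 9519/10000 ≈ 0.951900
step 2 [1y] bond c/2=7/200: DF=(1975173/2000000 − 7/200·(0.951900))/(1+7/200) = 461/500 ≈ 0.922000

1 1/2 9519/10000
2 1 461/500
s(0.5y) = (1/(9519/10000) − 1)/(1/2) = 962/9519 ≈ 10.1061%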